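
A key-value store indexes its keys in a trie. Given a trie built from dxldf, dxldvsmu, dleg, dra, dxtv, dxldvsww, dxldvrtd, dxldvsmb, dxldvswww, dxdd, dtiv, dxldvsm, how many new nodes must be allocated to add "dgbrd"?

4

The longest prefix of "dgbrd" already in the trie is "d" (length 1).
Each of the 4 remaining characters creates one node.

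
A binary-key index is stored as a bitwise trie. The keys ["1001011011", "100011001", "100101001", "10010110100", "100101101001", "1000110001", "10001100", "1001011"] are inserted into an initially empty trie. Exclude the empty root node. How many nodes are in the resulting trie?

24

Trace insertions, counting only characters that open a new branch:
  "1001011011" → 10 new (1, 0, 0, 1, 0, 1, 1, 0, 1, 1)
  "100011001" → prefix "100" already present; 6 new (0, 1, 1, 0, 0, 1)
  "100101001" → prefix "100101" already present; 3 new (0, 0, 1)
  "10010110100" → prefix "100101101" already present; 2 new (0, 0)
  "100101101001" → prefix "10010110100" already present; 1 new (1)
  "1000110001" → prefix "10001100" already present; 2 new (0, 1)
  "10001100" → prefix "10001100" already present; 0 new (none)
  "1001011" → prefix "1001011" already present; 0 new (none)
Total nodes = 10 + 6 + 3 + 2 + 1 + 2 + 0 + 0 = 24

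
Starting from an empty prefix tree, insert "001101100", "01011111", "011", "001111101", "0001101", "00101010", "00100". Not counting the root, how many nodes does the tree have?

Trace insertions, counting only characters that open a new branch:
  "001101100" → 9 new (0, 0, 1, 1, 0, 1, 1, 0, 0)
  "01011111" → prefix "0" already present; 7 new (1, 0, 1, 1, 1, 1, 1)
  "011" → prefix "01" already present; 1 new (1)
  "001111101" → prefix "0011" already present; 5 new (1, 1, 1, 0, 1)
  "0001101" → prefix "00" already present; 5 new (0, 1, 1, 0, 1)
  "00101010" → prefix "001" already present; 5 new (0, 1, 0, 1, 0)
  "00100" → prefix "0010" already present; 1 new (0)
Total nodes = 9 + 7 + 1 + 5 + 5 + 5 + 1 = 33

33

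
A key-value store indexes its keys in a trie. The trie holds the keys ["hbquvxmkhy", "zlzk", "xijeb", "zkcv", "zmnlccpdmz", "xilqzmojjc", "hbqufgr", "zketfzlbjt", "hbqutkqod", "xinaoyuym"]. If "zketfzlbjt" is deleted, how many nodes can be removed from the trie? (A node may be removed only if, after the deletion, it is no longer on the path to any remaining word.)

8

Walk "zketfzlbjt" from the leaf back toward the root, removing each node that no remaining word uses.
The suffix "etfzlbjt" (8 nodes) is used only by "zketfzlbjt"; the node for "zk" still has the child "c", so pruning stops there.
Nodes removed: 8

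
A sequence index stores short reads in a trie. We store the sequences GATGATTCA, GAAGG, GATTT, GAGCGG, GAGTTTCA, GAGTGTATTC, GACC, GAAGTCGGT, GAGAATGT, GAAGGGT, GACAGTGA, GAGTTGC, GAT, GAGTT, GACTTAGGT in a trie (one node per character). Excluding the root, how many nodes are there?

56

Insert word by word; a character creates a node only if that edge doesn't already exist:
  "GATGATTCA" → 9 new (G, A, T, G, A, T, T, C, A)
  "GAAGG" → prefix "GA" already present; 3 new (A, G, G)
  "GATTT" → prefix "GAT" already present; 2 new (T, T)
  "GAGCGG" → prefix "GA" already present; 4 new (G, C, G, G)
  "GAGTTTCA" → prefix "GAG" already present; 5 new (T, T, T, C, A)
  "GAGTGTATTC" → prefix "GAGT" already present; 6 new (G, T, A, T, T, C)
  "GACC" → prefix "GA" already present; 2 new (C, C)
  "GAAGTCGGT" → prefix "GAAG" already present; 5 new (T, C, G, G, T)
  "GAGAATGT" → prefix "GAG" already present; 5 new (A, A, T, G, T)
  "GAAGGGT" → prefix "GAAGG" already present; 2 new (G, T)
  "GACAGTGA" → prefix "GAC" already present; 5 new (A, G, T, G, A)
  "GAGTTGC" → prefix "GAGTT" already present; 2 new (G, C)
  "GAT" → prefix "GAT" already present; 0 new (none)
  "GAGTT" → prefix "GAGTT" already present; 0 new (none)
  "GACTTAGGT" → prefix "GAC" already present; 6 new (T, T, A, G, G, T)
Total nodes = 9 + 3 + 2 + 4 + 5 + 6 + 2 + 5 + 5 + 2 + 5 + 2 + 0 + 0 + 6 = 56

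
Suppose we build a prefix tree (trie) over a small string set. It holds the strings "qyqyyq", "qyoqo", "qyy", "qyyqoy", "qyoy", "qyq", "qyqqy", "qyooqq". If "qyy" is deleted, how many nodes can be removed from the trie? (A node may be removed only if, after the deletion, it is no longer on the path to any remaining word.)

After clearing the end-marker at "qyy", prune upward until reaching a node still needed by another word.
Every node on "qyy" is still needed (e.g. by "qyyqoy"), so nothing is freed.
Nodes removed: 0

0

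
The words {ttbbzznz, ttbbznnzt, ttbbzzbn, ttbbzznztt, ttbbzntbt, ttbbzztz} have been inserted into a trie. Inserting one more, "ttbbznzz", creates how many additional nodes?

2

The longest prefix of "ttbbznzz" already in the trie is "ttbbzn" (length 6).
So 8 − 6 = 2 new nodes.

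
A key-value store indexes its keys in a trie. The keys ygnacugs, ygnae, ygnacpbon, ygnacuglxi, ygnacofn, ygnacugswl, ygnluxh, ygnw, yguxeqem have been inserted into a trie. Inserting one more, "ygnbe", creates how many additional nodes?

2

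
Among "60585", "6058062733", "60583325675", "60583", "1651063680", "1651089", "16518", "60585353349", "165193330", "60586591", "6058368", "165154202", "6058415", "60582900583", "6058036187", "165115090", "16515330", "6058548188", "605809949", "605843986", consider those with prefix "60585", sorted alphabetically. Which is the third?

DFS of the "60585" subtree visits, in order: "60585", "60585353349", "6058548188"
The 3rd is 6058548188.

6058548188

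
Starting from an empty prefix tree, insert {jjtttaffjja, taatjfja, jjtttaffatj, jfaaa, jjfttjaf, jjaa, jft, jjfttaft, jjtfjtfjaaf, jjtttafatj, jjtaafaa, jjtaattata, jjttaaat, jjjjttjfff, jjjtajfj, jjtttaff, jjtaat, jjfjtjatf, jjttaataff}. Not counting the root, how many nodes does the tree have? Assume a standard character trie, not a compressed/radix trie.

Trace insertions, counting only characters that open a new branch:
  "jjtttaffjja" → 11 new (j, j, t, t, t, a, f, f, j, j, a)
  "taatjfja" → 8 new (t, a, a, t, j, f, j, a)
  "jjtttaffatj" → prefix "jjtttaff" already present; 3 new (a, t, j)
  "jfaaa" → prefix "j" already present; 4 new (f, a, a, a)
  "jjfttjaf" → prefix "jj" already present; 6 new (f, t, t, j, a, f)
  "jjaa" → prefix "jj" already present; 2 new (a, a)
  "jft" → prefix "jf" already present; 1 new (t)
  "jjfttaft" → prefix "jjftt" already present; 3 new (a, f, t)
  "jjtfjtfjaaf" → prefix "jjt" already present; 8 new (f, j, t, f, j, a, a, f)
  "jjtttafatj" → prefix "jjtttaf" already present; 3 new (a, t, j)
  "jjtaafaa" → prefix "jjt" already present; 5 new (a, a, f, a, a)
  "jjtaattata" → prefix "jjtaa" already present; 5 new (t, t, a, t, a)
  "jjttaaat" → prefix "jjtt" already present; 4 new (a, a, a, t)
  "jjjjttjfff" → prefix "jj" already present; 8 new (j, j, t, t, j, f, f, f)
  "jjjtajfj" → prefix "jjj" already present; 5 new (t, a, j, f, j)
  "jjtttaff" → prefix "jjtttaff" already present; 0 new (none)
  "jjtaat" → prefix "jjtaat" already present; 0 new (none)
  "jjfjtjatf" → prefix "jjf" already present; 6 new (j, t, j, a, t, f)
  "jjttaataff" → prefix "jjttaa" already present; 4 new (t, a, f, f)
Total nodes = 11 + 8 + 3 + 4 + 6 + 2 + 1 + 3 + 8 + 3 + 5 + 5 + 4 + 8 + 5 + 0 + 0 + 6 + 4 = 86

86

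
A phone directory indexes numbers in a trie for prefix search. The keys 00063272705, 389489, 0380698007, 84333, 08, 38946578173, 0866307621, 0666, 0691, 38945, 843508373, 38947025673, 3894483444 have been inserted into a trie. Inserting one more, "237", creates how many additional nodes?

"237" shares no prefix with any stored word, so all 3 characters open new nodes.
3 − 0 = 3 new nodes.

3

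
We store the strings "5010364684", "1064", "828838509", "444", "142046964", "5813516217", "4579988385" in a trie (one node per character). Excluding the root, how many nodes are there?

52

For each word, the new-node count is its length minus the longest prefix already in the trie:
  "5010364684" → 10 new (5, 0, 1, 0, 3, 6, 4, 6, 8, 4)
  "1064" → 4 new (1, 0, 6, 4)
  "828838509" → 9 new (8, 2, 8, 8, 3, 8, 5, 0, 9)
  "444" → 3 new (4, 4, 4)
  "142046964" → prefix "1" already present; 8 new (4, 2, 0, 4, 6, 9, 6, 4)
  "5813516217" → prefix "5" already present; 9 new (8, 1, 3, 5, 1, 6, 2, 1, 7)
  "4579988385" → prefix "4" already present; 9 new (5, 7, 9, 9, 8, 8, 3, 8, 5)
Total nodes = 10 + 4 + 9 + 3 + 8 + 9 + 9 = 52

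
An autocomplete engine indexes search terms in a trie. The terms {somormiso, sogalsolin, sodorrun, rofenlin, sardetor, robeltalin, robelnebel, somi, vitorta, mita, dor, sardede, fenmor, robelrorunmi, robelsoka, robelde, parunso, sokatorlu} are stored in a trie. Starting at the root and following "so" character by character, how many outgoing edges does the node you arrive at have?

4

Walk "so" from the root, arriving at one node.
Distinct next characters after "so": d, g, k, m.
That node has 4 child edges.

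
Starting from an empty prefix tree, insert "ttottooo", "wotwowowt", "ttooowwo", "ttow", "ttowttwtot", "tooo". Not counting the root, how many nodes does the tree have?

Insert word by word; a character creates a node only if that edge doesn't already exist:
  "ttottooo" → 8 new (t, t, o, t, t, o, o, o)
  "wotwowowt" → 9 new (w, o, t, w, o, w, o, w, t)
  "ttooowwo" → prefix "tto" already present; 5 new (o, o, w, w, o)
  "ttow" → prefix "tto" already present; 1 new (w)
  "ttowttwtot" → prefix "ttow" already present; 6 new (t, t, w, t, o, t)
  "tooo" → prefix "t" already present; 3 new (o, o, o)
Total nodes = 8 + 9 + 5 + 1 + 6 + 3 = 32

32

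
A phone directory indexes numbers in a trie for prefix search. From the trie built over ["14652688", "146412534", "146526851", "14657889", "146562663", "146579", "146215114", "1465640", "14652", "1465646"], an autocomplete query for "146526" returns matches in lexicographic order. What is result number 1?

146526851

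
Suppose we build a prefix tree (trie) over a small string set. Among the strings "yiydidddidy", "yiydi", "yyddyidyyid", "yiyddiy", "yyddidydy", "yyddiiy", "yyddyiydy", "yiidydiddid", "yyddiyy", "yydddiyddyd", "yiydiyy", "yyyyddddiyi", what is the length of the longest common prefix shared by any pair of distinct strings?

6

Look for the deepest trie node that still has at least two words in its subtree.
"yyddyidyyid" and "yyddyiydy" agree on "yyddyi" (6 characters) before diverging; nothing deeper is shared.
Longest shared-prefix length: 6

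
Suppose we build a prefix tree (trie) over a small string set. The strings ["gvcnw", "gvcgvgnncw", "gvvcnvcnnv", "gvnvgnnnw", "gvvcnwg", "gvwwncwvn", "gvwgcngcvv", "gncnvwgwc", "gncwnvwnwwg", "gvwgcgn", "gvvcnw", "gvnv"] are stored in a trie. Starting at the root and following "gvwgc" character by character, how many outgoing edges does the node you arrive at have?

2

Walk "gvwgc" from the root, arriving at one node.
Distinct next characters after "gvwgc": g, n.
That node has 2 child edges.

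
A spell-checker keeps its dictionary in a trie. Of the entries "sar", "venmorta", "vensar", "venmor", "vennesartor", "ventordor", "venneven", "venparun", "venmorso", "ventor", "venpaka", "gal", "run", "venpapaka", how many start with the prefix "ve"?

11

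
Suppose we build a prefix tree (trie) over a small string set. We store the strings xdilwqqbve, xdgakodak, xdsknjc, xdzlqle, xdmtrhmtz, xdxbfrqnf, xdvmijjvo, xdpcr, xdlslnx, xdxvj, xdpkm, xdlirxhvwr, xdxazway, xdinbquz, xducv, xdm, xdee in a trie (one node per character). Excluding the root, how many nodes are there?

Trace insertions, counting only characters that open a new branch:
  "xdilwqqbve" → 10 new (x, d, i, l, w, q, q, b, v, e)
  "xdgakodak" → prefix "xd" already present; 7 new (g, a, k, o, d, a, k)
  "xdsknjc" → prefix "xd" already present; 5 new (s, k, n, j, c)
  "xdzlqle" → prefix "xd" already present; 5 new (z, l, q, l, e)
  "xdmtrhmtz" → prefix "xd" already present; 7 new (m, t, r, h, m, t, z)
  "xdxbfrqnf" → prefix "xd" already present; 7 new (x, b, f, r, q, n, f)
  "xdvmijjvo" → prefix "xd" already present; 7 new (v, m, i, j, j, v, o)
  "xdpcr" → prefix "xd" already present; 3 new (p, c, r)
  "xdlslnx" → prefix "xd" already present; 5 new (l, s, l, n, x)
  "xdxvj" → prefix "xdx" already present; 2 new (v, j)
  "xdpkm" → prefix "xdp" already present; 2 new (k, m)
  "xdlirxhvwr" → prefix "xdl" already present; 7 new (i, r, x, h, v, w, r)
  "xdxazway" → prefix "xdx" already present; 5 new (a, z, w, a, y)
  "xdinbquz" → prefix "xdi" already present; 5 new (n, b, q, u, z)
  "xducv" → prefix "xd" already present; 3 new (u, c, v)
  "xdm" → prefix "xdm" already present; 0 new (none)
  "xdee" → prefix "xd" already present; 2 new (e, e)
Total nodes = 10 + 7 + 5 + 5 + 7 + 7 + 7 + 3 + 5 + 2 + 2 + 7 + 5 + 5 + 3 + 0 + 2 = 82

82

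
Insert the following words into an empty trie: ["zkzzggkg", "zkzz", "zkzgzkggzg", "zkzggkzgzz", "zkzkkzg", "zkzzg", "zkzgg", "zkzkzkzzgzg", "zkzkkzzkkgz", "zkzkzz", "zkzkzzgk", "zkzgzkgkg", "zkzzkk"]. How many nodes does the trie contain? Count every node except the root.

Count nodes per top-level branch (shared prefixes stored once):
  'z'-branch (zkzgg, zkzggkzgzz, zkzgzkggzg, zkzgzkgkg, zkzkkzg, zkzkkzzkkgz, zkzkzkzzgzg, zkzkzz, zkzkzzgk, zkzz, zkzzg, zkzzggkg, zkzzkk): 44 nodes
Sum: 44

44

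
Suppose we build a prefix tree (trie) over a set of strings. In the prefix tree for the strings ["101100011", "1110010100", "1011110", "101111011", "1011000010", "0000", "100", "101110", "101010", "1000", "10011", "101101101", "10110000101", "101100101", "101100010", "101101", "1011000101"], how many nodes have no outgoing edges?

A leaf is a node with no children — equivalently, the end of a word that is not a proper prefix of any other stored word.
Those words: "0000", "1000", "10011", "101010", "10110000101", "1011000101", "101100011", "101100101", "101101101", "101110", "101111011", "1110010100"
Leaf count: 12

12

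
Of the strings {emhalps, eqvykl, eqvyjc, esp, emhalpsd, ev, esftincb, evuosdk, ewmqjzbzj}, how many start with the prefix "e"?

Walk to "e"; the words in its subtree are exactly those with that prefix.
Words under "e": emhalps, emhalpsd, eqvyjc, eqvykl, esftincb, esp, ev, evuosdk, ewmqjzbzj
Count: 9

9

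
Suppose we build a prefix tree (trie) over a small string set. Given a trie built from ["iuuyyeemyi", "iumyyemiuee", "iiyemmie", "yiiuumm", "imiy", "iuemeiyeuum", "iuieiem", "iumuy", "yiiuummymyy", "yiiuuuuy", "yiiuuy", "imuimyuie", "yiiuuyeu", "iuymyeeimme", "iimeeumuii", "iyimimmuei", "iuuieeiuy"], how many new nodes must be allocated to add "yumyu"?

4

The longest prefix of "yumyu" already in the trie is "y" (length 1).
Each of the 4 remaining characters creates one node.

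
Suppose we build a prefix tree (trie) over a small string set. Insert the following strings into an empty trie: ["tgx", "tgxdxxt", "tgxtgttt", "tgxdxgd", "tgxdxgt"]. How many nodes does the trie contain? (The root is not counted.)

15

Count nodes per top-level branch (shared prefixes stored once):
  't'-branch (tgx, tgxdxgd, tgxdxgt, tgxdxxt, tgxtgttt): 15 nodes
Sum: 15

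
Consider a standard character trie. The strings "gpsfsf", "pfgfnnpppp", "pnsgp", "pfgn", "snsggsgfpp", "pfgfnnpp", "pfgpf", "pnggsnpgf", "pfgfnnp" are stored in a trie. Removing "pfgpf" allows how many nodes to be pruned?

2

A node on "pfgpf"'s path can go only if nothing else ends at it or branches off below it.
The suffix "pf" (2 nodes) is used only by "pfgpf"; the node for "pfg" still has the child "f", so pruning stops there.
Nodes removed: 2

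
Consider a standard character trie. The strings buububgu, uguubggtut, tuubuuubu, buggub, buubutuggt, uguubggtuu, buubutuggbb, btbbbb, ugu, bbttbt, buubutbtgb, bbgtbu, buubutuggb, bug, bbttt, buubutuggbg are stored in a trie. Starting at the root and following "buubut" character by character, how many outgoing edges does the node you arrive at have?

The children of the "buubut" node are the distinct next characters among strings starting with "buubut".
Characters that immediately follow "buubut" among the stored strings: {b, u}.
That node has 2 child edges.

2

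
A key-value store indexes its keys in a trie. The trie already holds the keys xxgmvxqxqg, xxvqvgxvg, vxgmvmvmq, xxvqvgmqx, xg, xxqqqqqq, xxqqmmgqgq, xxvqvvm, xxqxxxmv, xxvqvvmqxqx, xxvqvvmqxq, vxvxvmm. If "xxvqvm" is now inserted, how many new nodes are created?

"xxvqv" is already a path in the trie; the remaining "m" must be added.
New nodes needed: |"xxvqvm"| − 5 = 6 − 5 = 1.

1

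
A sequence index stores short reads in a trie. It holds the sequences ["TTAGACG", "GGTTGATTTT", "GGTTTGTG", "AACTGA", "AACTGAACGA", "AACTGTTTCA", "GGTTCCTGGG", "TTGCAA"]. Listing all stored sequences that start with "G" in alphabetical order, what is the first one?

Words with prefix "G", in lexicographic order: "GGTTCCTGGG", "GGTTGATTTT", "GGTTTGTG"
The 1st is GGTTCCTGGG.

GGTTCCTGGG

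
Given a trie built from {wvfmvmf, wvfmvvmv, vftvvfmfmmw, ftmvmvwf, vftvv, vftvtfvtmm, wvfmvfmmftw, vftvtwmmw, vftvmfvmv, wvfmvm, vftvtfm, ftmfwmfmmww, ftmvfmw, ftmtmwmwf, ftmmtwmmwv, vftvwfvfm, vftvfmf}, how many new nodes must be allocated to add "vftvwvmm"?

The longest prefix of "vftvwvmm" already in the trie is "vftvw" (length 5).
Each of the 3 remaining characters creates one node.

3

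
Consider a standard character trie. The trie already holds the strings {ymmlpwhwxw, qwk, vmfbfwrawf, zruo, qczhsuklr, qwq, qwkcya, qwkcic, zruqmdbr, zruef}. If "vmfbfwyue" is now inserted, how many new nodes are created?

"vmfbfw" is already a path in the trie; the remaining "yue" must be added.
New nodes needed: |"vmfbfwyue"| − 6 = 9 − 6 = 3.

3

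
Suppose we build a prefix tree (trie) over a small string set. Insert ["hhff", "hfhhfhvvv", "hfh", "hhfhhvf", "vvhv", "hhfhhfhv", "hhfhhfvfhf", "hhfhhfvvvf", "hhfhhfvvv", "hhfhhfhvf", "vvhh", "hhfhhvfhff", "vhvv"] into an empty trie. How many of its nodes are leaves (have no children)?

Leaves are exactly the stored words that no other stored word extends.
Those words: "hfhhfhvvv", "hhff", "hhfhhfhvf", "hhfhhfvfhf", "hhfhhfvvvf", "hhfhhvfhff", "vhvv", "vvhh", "vvhv"
Leaf count: 9

9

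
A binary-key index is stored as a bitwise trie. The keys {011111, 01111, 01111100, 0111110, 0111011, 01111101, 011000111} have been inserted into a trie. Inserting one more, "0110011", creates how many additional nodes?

"01100" is already a path in the trie; the remaining "11" must be added.
New nodes needed: |"0110011"| − 5 = 7 − 5 = 2.

2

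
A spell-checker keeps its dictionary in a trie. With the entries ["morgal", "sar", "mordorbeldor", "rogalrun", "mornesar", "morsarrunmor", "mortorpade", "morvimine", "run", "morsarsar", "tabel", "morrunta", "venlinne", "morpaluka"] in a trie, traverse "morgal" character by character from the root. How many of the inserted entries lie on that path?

1

Check each prefix of "morgal" against the stored set — each match is an end-marker on the path.
Prefixes of the query that are stored words: "morgal"
Count: 1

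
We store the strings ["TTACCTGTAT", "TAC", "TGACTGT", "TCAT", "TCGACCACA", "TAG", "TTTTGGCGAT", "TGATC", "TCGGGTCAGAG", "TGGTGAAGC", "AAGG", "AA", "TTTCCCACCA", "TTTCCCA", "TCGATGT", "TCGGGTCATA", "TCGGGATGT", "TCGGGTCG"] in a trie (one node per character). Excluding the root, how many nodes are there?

75

Count nodes per top-level branch (shared prefixes stored once):
  'A'-branch (AA, AAGG): 4 nodes
  'T'-branch (TAC, TAG, TCAT, TCGACCACA, TCGATGT, TCGGGATGT, TCGGGTCAGAG, TCGGGTCATA, TCGGGTCG, TGACTGT, TGATC, TGGTGAAGC, TTACCTGTAT, TTTCCCA, TTTCCCACCA, TTTTGGCGAT): 71 nodes
Sum: 75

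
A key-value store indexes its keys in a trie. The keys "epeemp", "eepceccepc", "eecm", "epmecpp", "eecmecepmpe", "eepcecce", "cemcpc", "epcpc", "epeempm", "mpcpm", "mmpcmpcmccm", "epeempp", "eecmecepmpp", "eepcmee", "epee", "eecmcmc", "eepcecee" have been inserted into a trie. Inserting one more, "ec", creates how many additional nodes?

1

The longest prefix of "ec" already in the trie is "e" (length 1).
Each of the 1 remaining characters creates one node.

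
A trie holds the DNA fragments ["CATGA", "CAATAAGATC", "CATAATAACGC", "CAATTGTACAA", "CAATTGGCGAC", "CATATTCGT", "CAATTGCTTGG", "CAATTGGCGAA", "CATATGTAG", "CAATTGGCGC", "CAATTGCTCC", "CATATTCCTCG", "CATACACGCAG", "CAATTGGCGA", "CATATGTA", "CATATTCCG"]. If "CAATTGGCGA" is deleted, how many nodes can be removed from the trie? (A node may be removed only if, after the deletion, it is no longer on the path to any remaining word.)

A node on "CAATTGGCGA"'s path can go only if nothing else ends at it or branches off below it.
Every node on "CAATTGGCGA" is still needed (e.g. by "CAATTGGCGAC"), so nothing is freed.
Nodes removed: 0

0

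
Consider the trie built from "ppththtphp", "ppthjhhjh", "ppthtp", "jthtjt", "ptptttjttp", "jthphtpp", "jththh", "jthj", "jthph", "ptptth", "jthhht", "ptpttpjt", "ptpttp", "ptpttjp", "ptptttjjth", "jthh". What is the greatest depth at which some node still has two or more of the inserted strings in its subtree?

Look for the deepest trie node that still has at least two words in its subtree.
"ptptttjjth" and "ptptttjttp" agree on "ptptttj" (7 characters) before diverging; nothing deeper is shared.
Longest shared-prefix length: 7

7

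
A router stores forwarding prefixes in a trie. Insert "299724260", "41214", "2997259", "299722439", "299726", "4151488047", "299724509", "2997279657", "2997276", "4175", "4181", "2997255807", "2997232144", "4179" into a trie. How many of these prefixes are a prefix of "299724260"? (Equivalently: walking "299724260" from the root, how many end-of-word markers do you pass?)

Check each prefix of "299724260" against the stored set — each match is an end-marker on the path.
Prefixes of the query that are stored words: "299724260"
Count: 1

1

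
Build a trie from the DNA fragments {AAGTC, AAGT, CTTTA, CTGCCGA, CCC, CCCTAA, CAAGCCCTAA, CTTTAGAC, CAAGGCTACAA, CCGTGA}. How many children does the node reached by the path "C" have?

3

The children of the "C" node are the distinct next characters among strings starting with "C".
Characters that immediately follow "C" among the stored strings: {A, C, T}.
That node has 3 child edges.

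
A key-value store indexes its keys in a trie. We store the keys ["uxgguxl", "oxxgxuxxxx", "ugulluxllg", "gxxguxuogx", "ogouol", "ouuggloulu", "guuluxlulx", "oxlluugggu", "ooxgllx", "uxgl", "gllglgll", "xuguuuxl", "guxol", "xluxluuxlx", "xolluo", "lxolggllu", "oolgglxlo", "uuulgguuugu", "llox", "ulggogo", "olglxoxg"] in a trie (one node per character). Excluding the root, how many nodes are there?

148

Trace insertions, counting only characters that open a new branch:
  "uxgguxl" → 7 new (u, x, g, g, u, x, l)
  "oxxgxuxxxx" → 10 new (o, x, x, g, x, u, x, x, x, x)
  "ugulluxllg" → prefix "u" already present; 9 new (g, u, l, l, u, x, l, l, g)
  "gxxguxuogx" → 10 new (g, x, x, g, u, x, u, o, g, x)
  "ogouol" → prefix "o" already present; 5 new (g, o, u, o, l)
  "ouuggloulu" → prefix "o" already present; 9 new (u, u, g, g, l, o, u, l, u)
  "guuluxlulx" → prefix "g" already present; 9 new (u, u, l, u, x, l, u, l, x)
  "oxlluugggu" → prefix "ox" already present; 8 new (l, l, u, u, g, g, g, u)
  "ooxgllx" → prefix "o" already present; 6 new (o, x, g, l, l, x)
  "uxgl" → prefix "uxg" already present; 1 new (l)
  "gllglgll" → prefix "g" already present; 7 new (l, l, g, l, g, l, l)
  "xuguuuxl" → 8 new (x, u, g, u, u, u, x, l)
  "guxol" → prefix "gu" already present; 3 new (x, o, l)
  "xluxluuxlx" → prefix "x" already present; 9 new (l, u, x, l, u, u, x, l, x)
  "xolluo" → prefix "x" already present; 5 new (o, l, l, u, o)
  "lxolggllu" → 9 new (l, x, o, l, g, g, l, l, u)
  "oolgglxlo" → prefix "oo" already present; 7 new (l, g, g, l, x, l, o)
  "uuulgguuugu" → prefix "u" already present; 10 new (u, u, l, g, g, u, u, u, g, u)
  "llox" → prefix "l" already present; 3 new (l, o, x)
  "ulggogo" → prefix "u" already present; 6 new (l, g, g, o, g, o)
  "olglxoxg" → prefix "o" already present; 7 new (l, g, l, x, o, x, g)
Total nodes = 7 + 10 + 9 + 10 + 5 + 9 + 9 + 8 + 6 + 1 + 7 + 8 + 3 + 9 + 5 + 9 + 7 + 10 + 3 + 6 + 7 = 148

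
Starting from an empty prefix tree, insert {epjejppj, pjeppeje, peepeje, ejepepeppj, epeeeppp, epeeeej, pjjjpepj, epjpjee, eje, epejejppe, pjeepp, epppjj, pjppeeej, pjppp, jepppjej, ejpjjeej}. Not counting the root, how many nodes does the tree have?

Insert word by word; a character creates a node only if that edge doesn't already exist:
  "epjejppj" → 8 new (e, p, j, e, j, p, p, j)
  "pjeppeje" → 8 new (p, j, e, p, p, e, j, e)
  "peepeje" → prefix "p" already present; 6 new (e, e, p, e, j, e)
  "ejepepeppj" → prefix "e" already present; 9 new (j, e, p, e, p, e, p, p, j)
  "epeeeppp" → prefix "ep" already present; 6 new (e, e, e, p, p, p)
  "epeeeej" → prefix "epeee" already present; 2 new (e, j)
  "pjjjpepj" → prefix "pj" already present; 6 new (j, j, p, e, p, j)
  "epjpjee" → prefix "epj" already present; 4 new (p, j, e, e)
  "eje" → prefix "eje" already present; 0 new (none)
  "epejejppe" → prefix "epe" already present; 6 new (j, e, j, p, p, e)
  "pjeepp" → prefix "pje" already present; 3 new (e, p, p)
  "epppjj" → prefix "ep" already present; 4 new (p, p, j, j)
  "pjppeeej" → prefix "pj" already present; 6 new (p, p, e, e, e, j)
  "pjppp" → prefix "pjpp" already present; 1 new (p)
  "jepppjej" → 8 new (j, e, p, p, p, j, e, j)
  "ejpjjeej" → prefix "ej" already present; 6 new (p, j, j, e, e, j)
Total nodes = 8 + 8 + 6 + 9 + 6 + 2 + 6 + 4 + 0 + 6 + 3 + 4 + 6 + 1 + 8 + 6 = 83

83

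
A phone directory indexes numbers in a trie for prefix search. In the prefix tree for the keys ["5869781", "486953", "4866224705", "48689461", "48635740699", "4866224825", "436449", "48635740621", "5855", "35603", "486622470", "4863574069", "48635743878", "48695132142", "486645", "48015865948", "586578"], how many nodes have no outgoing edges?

15

Leaves are exactly the stored words that no other stored word extends.
Those words: "35603", "436449", "48015865948", "48635740621", "48635740699", "48635743878", "4866224705", "4866224825", "486645", "48689461", "48695132142", "486953", "5855", "586578", "5869781"
Leaf count: 15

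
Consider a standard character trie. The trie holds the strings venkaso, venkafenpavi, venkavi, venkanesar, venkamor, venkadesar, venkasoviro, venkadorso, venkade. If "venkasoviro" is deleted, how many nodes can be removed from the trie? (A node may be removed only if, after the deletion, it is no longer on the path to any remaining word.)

A node on "venkasoviro"'s path can go only if nothing else ends at it or branches off below it.
The suffix "viro" (4 nodes) is used only by "venkasoviro"; "venkaso" is itself a stored word, so pruning stops there.
Nodes removed: 4

4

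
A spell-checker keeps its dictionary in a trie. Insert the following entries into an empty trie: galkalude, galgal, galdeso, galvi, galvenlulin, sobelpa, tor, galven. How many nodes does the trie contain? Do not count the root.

35

Trace insertions, counting only characters that open a new branch:
  "galkalude" → 9 new (g, a, l, k, a, l, u, d, e)
  "galgal" → prefix "gal" already present; 3 new (g, a, l)
  "galdeso" → prefix "gal" already present; 4 new (d, e, s, o)
  "galvi" → prefix "gal" already present; 2 new (v, i)
  "galvenlulin" → prefix "galv" already present; 7 new (e, n, l, u, l, i, n)
  "sobelpa" → 7 new (s, o, b, e, l, p, a)
  "tor" → 3 new (t, o, r)
  "galven" → prefix "galven" already present; 0 new (none)
Total nodes = 9 + 3 + 4 + 2 + 7 + 7 + 3 + 0 = 35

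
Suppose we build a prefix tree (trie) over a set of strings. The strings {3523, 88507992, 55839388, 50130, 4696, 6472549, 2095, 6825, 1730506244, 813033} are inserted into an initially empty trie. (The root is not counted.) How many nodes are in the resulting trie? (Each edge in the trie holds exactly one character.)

Count nodes per top-level branch (shared prefixes stored once):
  '1'-branch (1730506244): 10 nodes
  '2'-branch (2095): 4 nodes
  '3'-branch (3523): 4 nodes
  '4'-branch (4696): 4 nodes
  '5'-branch (50130, 55839388): 12 nodes
  '6'-branch (6472549, 6825): 10 nodes
  '8'-branch (813033, 88507992): 13 nodes
Sum: 57

57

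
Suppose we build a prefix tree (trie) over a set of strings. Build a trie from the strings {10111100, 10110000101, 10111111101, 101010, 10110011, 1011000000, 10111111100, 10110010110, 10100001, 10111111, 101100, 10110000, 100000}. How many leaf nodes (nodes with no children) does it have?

Leaves are exactly the stored words that no other stored word extends.
Those words: "100000", "10100001", "101010", "1011000000", "10110000101", "10110010110", "10110011", "10111100", "10111111100", "10111111101"
Leaf count: 10

10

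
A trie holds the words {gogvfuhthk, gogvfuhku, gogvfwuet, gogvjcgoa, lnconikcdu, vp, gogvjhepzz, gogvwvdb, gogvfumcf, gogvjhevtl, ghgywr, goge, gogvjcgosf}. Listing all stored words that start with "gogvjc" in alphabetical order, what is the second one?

gogvjcgosf

DFS of the "gogvjc" subtree visits, in order: "gogvjcgoa", "gogvjcgosf"
Position 2: gogvjcgosf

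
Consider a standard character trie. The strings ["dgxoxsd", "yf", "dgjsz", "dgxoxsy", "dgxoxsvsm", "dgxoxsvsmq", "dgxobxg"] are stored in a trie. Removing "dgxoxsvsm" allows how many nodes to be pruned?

0

After clearing the end-marker at "dgxoxsvsm", prune upward until reaching a node still needed by another word.
Every node on "dgxoxsvsm" is still needed (e.g. by "dgxoxsvsmq"), so nothing is freed.
Nodes removed: 0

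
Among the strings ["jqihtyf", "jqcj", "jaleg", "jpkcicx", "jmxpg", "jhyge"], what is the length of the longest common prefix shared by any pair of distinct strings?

2

The deepest shared node is where two words last agree before diverging.
"jqcj" and "jqihtyf" agree on "jq" (2 characters) before diverging; nothing deeper is shared.
Longest shared-prefix length: 2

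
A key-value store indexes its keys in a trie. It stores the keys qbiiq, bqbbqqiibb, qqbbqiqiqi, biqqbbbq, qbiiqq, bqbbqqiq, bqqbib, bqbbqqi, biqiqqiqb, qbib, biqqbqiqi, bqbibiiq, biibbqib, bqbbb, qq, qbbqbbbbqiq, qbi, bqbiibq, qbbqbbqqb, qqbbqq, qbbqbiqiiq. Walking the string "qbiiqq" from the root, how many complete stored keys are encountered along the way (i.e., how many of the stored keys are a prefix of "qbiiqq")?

Walk "qbiiqq" from the root; an end-of-word marker is hit whenever a stored word is a prefix of "qbiiqq".
Prefixes of the query that are stored words: "qbi", "qbiiq", "qbiiqq"
Count: 3

3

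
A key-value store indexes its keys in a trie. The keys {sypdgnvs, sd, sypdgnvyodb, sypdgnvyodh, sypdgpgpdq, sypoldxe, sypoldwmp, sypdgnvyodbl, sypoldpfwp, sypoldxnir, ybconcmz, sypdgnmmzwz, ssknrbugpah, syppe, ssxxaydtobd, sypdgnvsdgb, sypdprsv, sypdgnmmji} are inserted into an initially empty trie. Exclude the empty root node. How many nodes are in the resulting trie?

78

Insert word by word; a character creates a node only if that edge doesn't already exist:
  "sypdgnvs" → 8 new (s, y, p, d, g, n, v, s)
  "sd" → prefix "s" already present; 1 new (d)
  "sypdgnvyodb" → prefix "sypdgnv" already present; 4 new (y, o, d, b)
  "sypdgnvyodh" → prefix "sypdgnvyod" already present; 1 new (h)
  "sypdgpgpdq" → prefix "sypdg" already present; 5 new (p, g, p, d, q)
  "sypoldxe" → prefix "syp" already present; 5 new (o, l, d, x, e)
  "sypoldwmp" → prefix "sypold" already present; 3 new (w, m, p)
  "sypdgnvyodbl" → prefix "sypdgnvyodb" already present; 1 new (l)
  "sypoldpfwp" → prefix "sypold" already present; 4 new (p, f, w, p)
  "sypoldxnir" → prefix "sypoldx" already present; 3 new (n, i, r)
  "ybconcmz" → 8 new (y, b, c, o, n, c, m, z)
  "sypdgnmmzwz" → prefix "sypdgn" already present; 5 new (m, m, z, w, z)
  "ssknrbugpah" → prefix "s" already present; 10 new (s, k, n, r, b, u, g, p, a, h)
  "syppe" → prefix "syp" already present; 2 new (p, e)
  "ssxxaydtobd" → prefix "ss" already present; 9 new (x, x, a, y, d, t, o, b, d)
  "sypdgnvsdgb" → prefix "sypdgnvs" already present; 3 new (d, g, b)
  "sypdprsv" → prefix "sypd" already present; 4 new (p, r, s, v)
  "sypdgnmmji" → prefix "sypdgnmm" already present; 2 new (j, i)
Total nodes = 8 + 1 + 4 + 1 + 5 + 5 + 3 + 1 + 4 + 3 + 8 + 5 + 10 + 2 + 9 + 3 + 4 + 2 = 78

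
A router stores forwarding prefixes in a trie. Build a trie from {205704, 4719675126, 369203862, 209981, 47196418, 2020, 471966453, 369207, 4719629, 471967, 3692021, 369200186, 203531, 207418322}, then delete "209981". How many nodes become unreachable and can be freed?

4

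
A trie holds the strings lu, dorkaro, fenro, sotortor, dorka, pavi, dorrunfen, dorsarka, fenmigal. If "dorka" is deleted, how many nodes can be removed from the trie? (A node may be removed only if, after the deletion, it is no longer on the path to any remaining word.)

A node on "dorka"'s path can go only if nothing else ends at it or branches off below it.
Every node on "dorka" is still needed (e.g. by "dorkaro"), so nothing is freed.
Nodes removed: 0

0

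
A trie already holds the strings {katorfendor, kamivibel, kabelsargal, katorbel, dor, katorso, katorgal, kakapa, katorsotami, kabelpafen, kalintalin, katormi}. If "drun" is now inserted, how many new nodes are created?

3

Walking "drun" from the root, the first 1 characters ("d") follow existing edges; "r" is the first miss.
So 4 − 1 = 3 new nodes.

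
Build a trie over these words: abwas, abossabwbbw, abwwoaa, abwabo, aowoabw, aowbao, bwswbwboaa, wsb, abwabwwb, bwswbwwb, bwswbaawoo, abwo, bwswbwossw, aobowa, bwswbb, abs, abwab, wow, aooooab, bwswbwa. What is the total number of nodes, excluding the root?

71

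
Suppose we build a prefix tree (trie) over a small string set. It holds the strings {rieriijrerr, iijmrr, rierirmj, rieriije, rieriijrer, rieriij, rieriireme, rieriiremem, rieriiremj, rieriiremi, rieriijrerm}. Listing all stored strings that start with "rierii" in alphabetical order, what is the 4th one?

rieriijrerm

Filter for "rierii…" and sort: "rieriij", "rieriije", "rieriijrer", "rieriijrerm", "rieriijrerr", "rieriireme", "rieriiremem", "rieriiremi", "rieriiremj"
The 4th is rieriijrerm.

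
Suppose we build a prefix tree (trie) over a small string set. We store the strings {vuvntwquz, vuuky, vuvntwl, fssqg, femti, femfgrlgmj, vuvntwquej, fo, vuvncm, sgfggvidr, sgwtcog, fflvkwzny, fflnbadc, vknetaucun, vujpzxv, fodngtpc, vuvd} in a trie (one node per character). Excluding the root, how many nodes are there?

Count nodes per top-level branch (shared prefixes stored once):
  'f'-branch (femfgrlgmj, femti, fflnbadc, fflvkwzny, fo, fodngtpc, fssqg): 36 nodes
  's'-branch (sgfggvidr, sgwtcog): 14 nodes
  'v'-branch (vknetaucun, vujpzxv, vuuky, vuvd, vuvncm, vuvntwl, vuvntwquej, vuvntwquz): 32 nodes
Sum: 82

82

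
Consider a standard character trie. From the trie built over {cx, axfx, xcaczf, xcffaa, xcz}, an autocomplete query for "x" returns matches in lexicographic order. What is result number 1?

xcaczf

DFS of the "x" subtree visits, in order: "xcaczf", "xcffaa", "xcz"
Position 1: xcaczf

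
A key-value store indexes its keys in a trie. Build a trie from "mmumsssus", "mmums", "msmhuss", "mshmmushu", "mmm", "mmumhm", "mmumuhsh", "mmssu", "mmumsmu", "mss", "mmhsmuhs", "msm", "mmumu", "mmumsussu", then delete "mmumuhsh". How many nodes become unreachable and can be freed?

After clearing the end-marker at "mmumuhsh", prune upward until reaching a node still needed by another word.
The suffix "hsh" (3 nodes) is used only by "mmumuhsh"; "mmumu" is itself a stored word, so pruning stops there.
Nodes removed: 3

3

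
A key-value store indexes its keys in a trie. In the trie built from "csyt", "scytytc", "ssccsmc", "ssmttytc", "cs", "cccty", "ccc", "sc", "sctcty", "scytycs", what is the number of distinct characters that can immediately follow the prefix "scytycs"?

0

Follow the path "scytycs" to its node, then look at its outgoing edges.
No stored string extends past "scytycs".
That node has 0 child edges.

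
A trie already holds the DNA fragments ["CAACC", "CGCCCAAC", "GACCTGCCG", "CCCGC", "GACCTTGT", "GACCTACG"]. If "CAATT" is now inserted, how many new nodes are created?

2

The longest prefix of "CAATT" already in the trie is "CAA" (length 3).
New nodes needed: |"CAATT"| − 3 = 5 − 3 = 2.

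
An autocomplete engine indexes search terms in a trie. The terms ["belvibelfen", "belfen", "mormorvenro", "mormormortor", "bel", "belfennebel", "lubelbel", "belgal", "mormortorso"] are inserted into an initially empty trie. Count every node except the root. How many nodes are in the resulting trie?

For each word, the new-node count is its length minus the longest prefix already in the trie:
  "belvibelfen" → 11 new (b, e, l, v, i, b, e, l, f, e, n)
  "belfen" → prefix "bel" already present; 3 new (f, e, n)
  "mormorvenro" → 11 new (m, o, r, m, o, r, v, e, n, r, o)
  "mormormortor" → prefix "mormor" already present; 6 new (m, o, r, t, o, r)
  "bel" → prefix "bel" already present; 0 new (none)
  "belfennebel" → prefix "belfen" already present; 5 new (n, e, b, e, l)
  "lubelbel" → 8 new (l, u, b, e, l, b, e, l)
  "belgal" → prefix "bel" already present; 3 new (g, a, l)
  "mormortorso" → prefix "mormor" already present; 5 new (t, o, r, s, o)
Total nodes = 11 + 3 + 11 + 6 + 0 + 5 + 8 + 3 + 5 = 52

52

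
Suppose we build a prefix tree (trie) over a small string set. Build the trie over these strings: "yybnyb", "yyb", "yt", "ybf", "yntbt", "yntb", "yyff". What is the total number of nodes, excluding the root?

15

For each word, the new-node count is its length minus the longest prefix already in the trie:
  "yybnyb" → 6 new (y, y, b, n, y, b)
  "yyb" → prefix "yyb" already present; 0 new (none)
  "yt" → prefix "y" already present; 1 new (t)
  "ybf" → prefix "y" already present; 2 new (b, f)
  "yntbt" → prefix "y" already present; 4 new (n, t, b, t)
  "yntb" → prefix "yntb" already present; 0 new (none)
  "yyff" → prefix "yy" already present; 2 new (f, f)
Total nodes = 6 + 0 + 1 + 2 + 4 + 0 + 2 = 15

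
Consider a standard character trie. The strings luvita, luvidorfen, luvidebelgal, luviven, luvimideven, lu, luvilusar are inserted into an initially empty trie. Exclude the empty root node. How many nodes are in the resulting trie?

34

Trie structure (* marks end of a word):
(root)
└─ l
   └─ u *
      └─ v
         └─ i
            ├─ d
            │  ├─ e
            │  │  └─ b
            │  │     └─ e
            │  │        └─ l
            │  │           └─ g
            │  │              └─ a
            │  │                 └─ l *
            │  └─ o
            │     └─ r
            │        └─ f
            │           └─ e
            │              └─ n *
            ├─ l
            │  └─ u
            │     └─ s
            │        └─ a
            │           └─ r *
            ├─ m
            │  └─ i
            │     └─ d
            │        └─ e
            │           └─ v
            │              └─ e
            │                 └─ n *
            ├─ t
            │  └─ a *
            └─ v
               └─ e
                  └─ n *
Counting every labelled node above: 34.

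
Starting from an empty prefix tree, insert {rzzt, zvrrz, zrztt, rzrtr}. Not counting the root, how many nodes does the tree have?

16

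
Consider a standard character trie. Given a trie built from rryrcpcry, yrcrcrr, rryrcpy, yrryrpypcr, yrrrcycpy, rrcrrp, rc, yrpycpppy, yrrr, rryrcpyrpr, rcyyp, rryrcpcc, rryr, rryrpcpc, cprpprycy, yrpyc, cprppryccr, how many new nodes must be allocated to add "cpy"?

The longest prefix of "cpy" already in the trie is "cp" (length 2).
Each of the 1 remaining characters creates one node.

1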